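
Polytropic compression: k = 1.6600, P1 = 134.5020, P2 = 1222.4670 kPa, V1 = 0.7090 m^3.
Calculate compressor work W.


(k-1)/k = 0.3976
(P2/P1)^exp = 2.4049
W = 2.5152 * 134.5020 * 0.7090 * (2.4049 - 1) = 336.9604 kJ

336.9604 kJ


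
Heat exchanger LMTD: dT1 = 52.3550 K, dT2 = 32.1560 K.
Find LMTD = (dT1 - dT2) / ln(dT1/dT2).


dT1/dT2 = 1.6282
ln(dT1/dT2) = 0.4874
LMTD = 20.1990 / 0.4874 = 41.4382 K

41.4382 K


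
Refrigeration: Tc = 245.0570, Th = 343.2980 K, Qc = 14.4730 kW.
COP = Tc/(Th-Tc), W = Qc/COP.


COP = 245.0570 / 98.2410 = 2.4944
W = 14.4730 / 2.4944 = 5.8021 kW

COP = 2.4944, W = 5.8021 kW


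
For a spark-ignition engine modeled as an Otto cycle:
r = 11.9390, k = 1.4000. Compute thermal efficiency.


r^(k-1) = 2.6964
eta = 1 - 1/2.6964 = 0.6291 = 62.9138%

62.9138%


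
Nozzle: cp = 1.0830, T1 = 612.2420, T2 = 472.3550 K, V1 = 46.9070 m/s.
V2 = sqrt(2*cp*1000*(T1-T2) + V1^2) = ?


dT = 139.8870 K
2*cp*1000*dT = 302995.2420
V1^2 = 2200.2666
V2 = sqrt(305195.5086) = 552.4450 m/s

552.4450 m/s


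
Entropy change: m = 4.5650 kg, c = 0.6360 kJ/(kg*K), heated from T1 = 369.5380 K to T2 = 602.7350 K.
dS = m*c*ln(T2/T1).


T2/T1 = 1.6311
ln(T2/T1) = 0.4892
dS = 4.5650 * 0.6360 * 0.4892 = 1.4204 kJ/K

1.4204 kJ/K


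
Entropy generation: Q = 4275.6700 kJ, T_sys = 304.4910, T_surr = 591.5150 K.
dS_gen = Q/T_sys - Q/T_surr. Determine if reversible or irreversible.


dS_sys = 4275.6700/304.4910 = 14.0420 kJ/K
dS_surr = -4275.6700/591.5150 = -7.2283 kJ/K
dS_gen = 14.0420 - 7.2283 = 6.8137 kJ/K (irreversible)

dS_gen = 6.8137 kJ/K, irreversible


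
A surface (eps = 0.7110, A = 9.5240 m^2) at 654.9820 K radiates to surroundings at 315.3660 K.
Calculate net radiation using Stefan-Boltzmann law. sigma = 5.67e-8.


T^4 = 1.8404e+11
Tsurr^4 = 9.8914e+09
Q = 0.7110 * 5.67e-8 * 9.5240 * 1.7415e+11 = 66864.7876 W

66864.7876 W


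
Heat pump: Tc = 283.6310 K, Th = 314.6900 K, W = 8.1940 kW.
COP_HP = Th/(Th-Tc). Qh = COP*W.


COP = 314.6900 / 31.0590 = 10.1320
Qh = 10.1320 * 8.1940 = 83.0217 kW

COP = 10.1320, Qh = 83.0217 kW


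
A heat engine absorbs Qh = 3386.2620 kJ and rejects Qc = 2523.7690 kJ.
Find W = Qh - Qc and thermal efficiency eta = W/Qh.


W = 3386.2620 - 2523.7690 = 862.4930 kJ
eta = 862.4930 / 3386.2620 = 0.2547 = 25.4704%

W = 862.4930 kJ, eta = 25.4704%


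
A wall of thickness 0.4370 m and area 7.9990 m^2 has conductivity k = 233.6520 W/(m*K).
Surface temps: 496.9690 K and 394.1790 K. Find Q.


dT = 102.7900 K
Q = 233.6520 * 7.9990 * 102.7900 / 0.4370 = 439617.1523 W

439617.1523 W


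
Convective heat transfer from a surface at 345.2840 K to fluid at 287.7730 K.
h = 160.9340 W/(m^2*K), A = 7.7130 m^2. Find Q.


dT = 57.5110 K
Q = 160.9340 * 7.7130 * 57.5110 = 71387.4808 W

71387.4808 W


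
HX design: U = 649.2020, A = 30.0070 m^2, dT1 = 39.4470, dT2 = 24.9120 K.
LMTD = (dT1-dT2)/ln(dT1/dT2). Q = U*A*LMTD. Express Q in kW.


LMTD = 31.6247 K
Q = 649.2020 * 30.0070 * 31.6247 = 616069.2346 W = 616.0692 kW

616.0692 kW


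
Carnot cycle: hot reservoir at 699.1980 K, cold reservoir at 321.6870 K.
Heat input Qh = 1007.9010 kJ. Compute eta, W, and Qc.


eta = 1 - 321.6870/699.1980 = 0.5399
W = 0.5399 * 1007.9010 = 544.1859 kJ
Qc = 1007.9010 - 544.1859 = 463.7151 kJ

eta = 53.9920%, W = 544.1859 kJ, Qc = 463.7151 kJ


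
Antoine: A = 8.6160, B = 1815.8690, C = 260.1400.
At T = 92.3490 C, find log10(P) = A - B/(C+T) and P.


C+T = 352.4890
B/(C+T) = 5.1516
log10(P) = 8.6160 - 5.1516 = 3.4644
P = 10^3.4644 = 2913.6530 mmHg

2913.6530 mmHg


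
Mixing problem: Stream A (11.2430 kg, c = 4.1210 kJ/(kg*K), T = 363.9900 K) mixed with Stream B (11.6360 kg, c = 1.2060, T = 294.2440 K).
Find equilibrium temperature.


num = 20993.6621
den = 60.3654
Tf = 347.7763 K

347.7763 K


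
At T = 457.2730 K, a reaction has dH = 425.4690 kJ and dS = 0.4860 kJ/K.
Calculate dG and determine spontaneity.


T*dS = 457.2730 * 0.4860 = 222.2347 kJ
dG = 425.4690 - 222.2347 = 203.2343 kJ (non-spontaneous)

dG = 203.2343 kJ, non-spontaneous


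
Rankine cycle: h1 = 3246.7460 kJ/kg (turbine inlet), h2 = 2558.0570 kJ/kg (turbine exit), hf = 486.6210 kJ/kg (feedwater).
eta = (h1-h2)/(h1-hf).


W = 688.6890 kJ/kg
Q_in = 2760.1250 kJ/kg
eta = 0.2495 = 24.9514%

eta = 24.9514%


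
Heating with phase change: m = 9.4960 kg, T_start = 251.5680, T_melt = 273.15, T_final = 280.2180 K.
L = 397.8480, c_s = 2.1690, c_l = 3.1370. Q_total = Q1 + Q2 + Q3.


Q1 (sensible, solid) = 9.4960 * 2.1690 * 21.5820 = 444.5207 kJ
Q2 (latent) = 9.4960 * 397.8480 = 3777.9646 kJ
Q3 (sensible, liquid) = 9.4960 * 3.1370 * 7.0680 = 210.5483 kJ
Q_total = 4433.0336 kJ

4433.0336 kJ


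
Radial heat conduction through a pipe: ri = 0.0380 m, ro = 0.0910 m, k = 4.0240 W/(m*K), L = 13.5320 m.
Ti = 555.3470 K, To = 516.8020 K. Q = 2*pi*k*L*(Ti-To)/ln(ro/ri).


dT = 38.5450 K
ln(ro/ri) = 0.8733
Q = 2*pi*4.0240*13.5320*38.5450 / 0.8733 = 15101.4161 W

15101.4161 W


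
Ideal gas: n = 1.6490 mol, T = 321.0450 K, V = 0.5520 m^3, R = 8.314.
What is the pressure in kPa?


P = nRT/V = 1.6490 * 8.314 * 321.0450 / 0.5520
= 4401.4582 / 0.5520 = 7973.6562 Pa = 7.9737 kPa

7.9737 kPa


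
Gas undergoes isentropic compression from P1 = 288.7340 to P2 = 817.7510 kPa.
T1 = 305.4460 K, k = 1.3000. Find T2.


(k-1)/k = 0.2308
(P2/P1)^exp = 1.2716
T2 = 305.4460 * 1.2716 = 388.3922 K

388.3922 K


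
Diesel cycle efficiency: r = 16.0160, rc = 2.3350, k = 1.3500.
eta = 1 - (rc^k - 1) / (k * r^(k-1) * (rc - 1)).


r^(k-1) = 2.6399
rc^k = 3.1419
eta = 0.5498 = 54.9824%

54.9824%


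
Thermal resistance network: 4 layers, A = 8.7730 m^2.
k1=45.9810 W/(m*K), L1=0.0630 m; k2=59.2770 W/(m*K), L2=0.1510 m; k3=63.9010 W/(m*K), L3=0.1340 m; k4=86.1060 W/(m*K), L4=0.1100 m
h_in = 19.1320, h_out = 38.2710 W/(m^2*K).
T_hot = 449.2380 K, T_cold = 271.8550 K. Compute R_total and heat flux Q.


R_conv_in = 1/(19.1320*8.7730) = 0.0060
R_1 = 0.0630/(45.9810*8.7730) = 0.0002
R_2 = 0.1510/(59.2770*8.7730) = 0.0003
R_3 = 0.1340/(63.9010*8.7730) = 0.0002
R_4 = 0.1100/(86.1060*8.7730) = 0.0001
R_conv_out = 1/(38.2710*8.7730) = 0.0030
R_total = 0.0098 K/W
Q = 177.3830 / 0.0098 = 18160.6169 W

R_total = 0.0098 K/W, Q = 18160.6169 W


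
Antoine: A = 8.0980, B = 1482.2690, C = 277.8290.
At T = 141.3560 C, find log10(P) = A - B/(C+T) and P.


C+T = 419.1850
B/(C+T) = 3.5361
log10(P) = 8.0980 - 3.5361 = 4.5619
P = 10^4.5619 = 36469.2161 mmHg

36469.2161 mmHg


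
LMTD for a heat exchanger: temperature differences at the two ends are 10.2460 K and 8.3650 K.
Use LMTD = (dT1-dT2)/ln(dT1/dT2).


dT1/dT2 = 1.2249
ln(dT1/dT2) = 0.2028
LMTD = 1.8810 / 0.2028 = 9.2737 K

9.2737 K


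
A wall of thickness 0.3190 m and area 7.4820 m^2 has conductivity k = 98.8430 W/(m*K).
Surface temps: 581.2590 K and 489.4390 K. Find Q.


dT = 91.8200 K
Q = 98.8430 * 7.4820 * 91.8200 / 0.3190 = 212867.9254 W

212867.9254 W


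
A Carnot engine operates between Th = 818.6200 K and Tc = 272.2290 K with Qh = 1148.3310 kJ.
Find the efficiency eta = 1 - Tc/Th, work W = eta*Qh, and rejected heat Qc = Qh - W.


eta = 1 - 272.2290/818.6200 = 0.6675
W = 0.6675 * 1148.3310 = 766.4578 kJ
Qc = 1148.3310 - 766.4578 = 381.8732 kJ

eta = 66.7454%, W = 766.4578 kJ, Qc = 381.8732 kJ


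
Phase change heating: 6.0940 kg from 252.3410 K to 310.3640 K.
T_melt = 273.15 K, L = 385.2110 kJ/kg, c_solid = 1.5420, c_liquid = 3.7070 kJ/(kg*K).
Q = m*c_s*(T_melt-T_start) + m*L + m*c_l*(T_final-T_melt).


Q1 (sensible, solid) = 6.0940 * 1.5420 * 20.8090 = 195.5411 kJ
Q2 (latent) = 6.0940 * 385.2110 = 2347.4758 kJ
Q3 (sensible, liquid) = 6.0940 * 3.7070 * 37.2140 = 840.6813 kJ
Q_total = 3383.6982 kJ

3383.6982 kJ


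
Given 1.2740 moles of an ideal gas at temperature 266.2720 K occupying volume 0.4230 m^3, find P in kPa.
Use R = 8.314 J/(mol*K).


P = nRT/V = 1.2740 * 8.314 * 266.2720 / 0.4230
= 2820.3626 / 0.4230 = 6667.5239 Pa = 6.6675 kPa

6.6675 kPa


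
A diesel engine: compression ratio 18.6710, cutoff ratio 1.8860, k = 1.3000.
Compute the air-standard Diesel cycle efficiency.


r^(k-1) = 2.4063
rc^k = 2.2814
eta = 0.5377 = 53.7659%

53.7659%


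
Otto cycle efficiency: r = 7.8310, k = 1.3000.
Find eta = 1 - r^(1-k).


r^(k-1) = 1.8542
eta = 1 - 1/1.8542 = 0.4607 = 46.0670%

46.0670%


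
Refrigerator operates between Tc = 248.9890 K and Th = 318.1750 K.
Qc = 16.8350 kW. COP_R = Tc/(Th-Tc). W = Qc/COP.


COP = 248.9890 / 69.1860 = 3.5988
W = 16.8350 / 3.5988 = 4.6779 kW

COP = 3.5988, W = 4.6779 kW


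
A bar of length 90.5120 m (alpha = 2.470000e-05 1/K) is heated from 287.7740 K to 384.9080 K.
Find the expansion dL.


dT = 97.1340 K
dL = 2.470000e-05 * 90.5120 * 97.1340 = 0.217157 m
L_final = 90.729157 m

dL = 0.217157 m


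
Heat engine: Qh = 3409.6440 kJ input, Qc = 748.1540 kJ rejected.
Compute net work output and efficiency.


W = 3409.6440 - 748.1540 = 2661.4900 kJ
eta = 2661.4900 / 3409.6440 = 0.7806 = 78.0577%

W = 2661.4900 kJ, eta = 78.0577%


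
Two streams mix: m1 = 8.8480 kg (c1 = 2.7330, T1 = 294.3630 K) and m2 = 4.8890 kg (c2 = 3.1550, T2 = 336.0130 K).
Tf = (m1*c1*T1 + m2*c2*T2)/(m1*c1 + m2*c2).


num = 12301.0953
den = 39.6064
Tf = 310.5837 K

310.5837 K


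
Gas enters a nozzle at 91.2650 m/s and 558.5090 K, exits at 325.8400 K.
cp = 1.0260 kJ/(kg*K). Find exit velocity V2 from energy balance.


dT = 232.6690 K
2*cp*1000*dT = 477436.7880
V1^2 = 8329.3002
V2 = sqrt(485766.0882) = 696.9692 m/s

696.9692 m/s


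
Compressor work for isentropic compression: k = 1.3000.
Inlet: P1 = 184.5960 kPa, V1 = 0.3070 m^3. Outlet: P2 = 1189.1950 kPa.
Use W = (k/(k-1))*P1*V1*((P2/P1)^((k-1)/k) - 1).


(k-1)/k = 0.2308
(P2/P1)^exp = 1.5371
W = 4.3333 * 184.5960 * 0.3070 * (1.5371 - 1) = 131.8956 kJ

131.8956 kJ


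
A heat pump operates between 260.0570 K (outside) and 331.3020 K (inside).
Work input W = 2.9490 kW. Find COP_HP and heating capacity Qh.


COP = 331.3020 / 71.2450 = 4.6502
Qh = 4.6502 * 2.9490 = 13.7134 kW

COP = 4.6502, Qh = 13.7134 kW


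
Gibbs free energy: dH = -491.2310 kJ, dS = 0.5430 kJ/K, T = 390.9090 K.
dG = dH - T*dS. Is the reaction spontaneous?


T*dS = 390.9090 * 0.5430 = 212.2636 kJ
dG = -491.2310 - 212.2636 = -703.4946 kJ (spontaneous)

dG = -703.4946 kJ, spontaneous


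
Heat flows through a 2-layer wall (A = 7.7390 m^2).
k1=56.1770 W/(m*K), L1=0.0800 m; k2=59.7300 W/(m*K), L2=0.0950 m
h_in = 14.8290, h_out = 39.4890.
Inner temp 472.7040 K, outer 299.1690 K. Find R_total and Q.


R_conv_in = 1/(14.8290*7.7390) = 0.0087
R_1 = 0.0800/(56.1770*7.7390) = 0.0002
R_2 = 0.0950/(59.7300*7.7390) = 0.0002
R_conv_out = 1/(39.4890*7.7390) = 0.0033
R_total = 0.0124 K/W
Q = 173.5350 / 0.0124 = 14022.5362 W

R_total = 0.0124 K/W, Q = 14022.5362 W


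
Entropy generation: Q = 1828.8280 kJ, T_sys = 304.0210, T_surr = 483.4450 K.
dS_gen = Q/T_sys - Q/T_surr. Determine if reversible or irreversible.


dS_sys = 1828.8280/304.0210 = 6.0155 kJ/K
dS_surr = -1828.8280/483.4450 = -3.7829 kJ/K
dS_gen = 6.0155 - 3.7829 = 2.2326 kJ/K (irreversible)

dS_gen = 2.2326 kJ/K, irreversible


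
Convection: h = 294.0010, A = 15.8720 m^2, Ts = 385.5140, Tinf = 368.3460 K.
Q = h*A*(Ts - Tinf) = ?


dT = 17.1680 K
Q = 294.0010 * 15.8720 * 17.1680 = 80112.4783 W

80112.4783 W


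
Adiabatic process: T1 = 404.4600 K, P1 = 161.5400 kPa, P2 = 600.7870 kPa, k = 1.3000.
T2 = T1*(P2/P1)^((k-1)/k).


(k-1)/k = 0.2308
(P2/P1)^exp = 1.3541
T2 = 404.4600 * 1.3541 = 547.6659 K

547.6659 K


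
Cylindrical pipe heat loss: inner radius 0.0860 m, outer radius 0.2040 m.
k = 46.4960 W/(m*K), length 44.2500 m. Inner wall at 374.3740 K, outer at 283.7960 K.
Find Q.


dT = 90.5780 K
ln(ro/ri) = 0.8638
Q = 2*pi*46.4960*44.2500*90.5780 / 0.8638 = 1355601.3431 W

1355601.3431 W


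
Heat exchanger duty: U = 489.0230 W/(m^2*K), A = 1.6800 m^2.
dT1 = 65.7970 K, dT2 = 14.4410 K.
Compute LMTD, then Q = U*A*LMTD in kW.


LMTD = 33.8648 K
Q = 489.0230 * 1.6800 * 33.8648 = 27821.8832 W = 27.8219 kW

27.8219 kW


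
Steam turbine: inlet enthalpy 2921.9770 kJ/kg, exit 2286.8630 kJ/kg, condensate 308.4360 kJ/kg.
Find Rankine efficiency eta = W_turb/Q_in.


W = 635.1140 kJ/kg
Q_in = 2613.5410 kJ/kg
eta = 0.2430 = 24.3009%

eta = 24.3009%


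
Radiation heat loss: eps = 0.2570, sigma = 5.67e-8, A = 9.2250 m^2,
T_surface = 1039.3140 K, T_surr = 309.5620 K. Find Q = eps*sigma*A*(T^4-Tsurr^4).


T^4 = 1.1668e+12
Tsurr^4 = 9.1831e+09
Q = 0.2570 * 5.67e-8 * 9.2250 * 1.1576e+12 = 155610.1857 W

155610.1857 W


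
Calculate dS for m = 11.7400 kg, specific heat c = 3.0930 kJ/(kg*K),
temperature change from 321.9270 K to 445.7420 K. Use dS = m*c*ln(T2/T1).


T2/T1 = 1.3846
ln(T2/T1) = 0.3254
dS = 11.7400 * 3.0930 * 0.3254 = 11.8164 kJ/K

11.8164 kJ/K


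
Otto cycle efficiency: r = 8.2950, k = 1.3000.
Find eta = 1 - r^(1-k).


r^(k-1) = 1.8864
eta = 1 - 1/1.8864 = 0.4699 = 46.9903%

46.9903%


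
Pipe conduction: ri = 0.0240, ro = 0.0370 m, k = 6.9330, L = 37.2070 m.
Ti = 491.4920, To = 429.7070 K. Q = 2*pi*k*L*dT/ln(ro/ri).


dT = 61.7850 K
ln(ro/ri) = 0.4329
Q = 2*pi*6.9330*37.2070*61.7850 / 0.4329 = 231343.4580 W

231343.4580 W


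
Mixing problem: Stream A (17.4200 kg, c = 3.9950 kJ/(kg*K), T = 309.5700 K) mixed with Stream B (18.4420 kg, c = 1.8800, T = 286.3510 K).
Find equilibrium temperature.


num = 31471.9381
den = 104.2639
Tf = 301.8490 K

301.8490 K


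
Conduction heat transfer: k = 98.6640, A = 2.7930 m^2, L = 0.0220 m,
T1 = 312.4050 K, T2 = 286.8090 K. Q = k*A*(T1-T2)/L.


dT = 25.5960 K
Q = 98.6640 * 2.7930 * 25.5960 / 0.0220 = 320611.4844 W

320611.4844 W


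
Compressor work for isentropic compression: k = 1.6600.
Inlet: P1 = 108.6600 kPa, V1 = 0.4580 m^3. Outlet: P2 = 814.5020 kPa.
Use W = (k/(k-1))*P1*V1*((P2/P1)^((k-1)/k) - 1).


(k-1)/k = 0.3976
(P2/P1)^exp = 2.2275
W = 2.5152 * 108.6600 * 0.4580 * (2.2275 - 1) = 153.6479 kJ

153.6479 kJ


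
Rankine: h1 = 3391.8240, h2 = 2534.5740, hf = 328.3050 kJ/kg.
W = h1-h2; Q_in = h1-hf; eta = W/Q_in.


W = 857.2500 kJ/kg
Q_in = 3063.5190 kJ/kg
eta = 0.2798 = 27.9825%

eta = 27.9825%


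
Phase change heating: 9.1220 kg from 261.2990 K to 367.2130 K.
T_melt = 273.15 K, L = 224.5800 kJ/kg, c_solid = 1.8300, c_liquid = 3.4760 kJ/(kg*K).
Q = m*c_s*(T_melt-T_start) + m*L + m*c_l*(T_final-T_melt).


Q1 (sensible, solid) = 9.1220 * 1.8300 * 11.8510 = 197.8318 kJ
Q2 (latent) = 9.1220 * 224.5800 = 2048.6188 kJ
Q3 (sensible, liquid) = 9.1220 * 3.4760 * 94.0630 = 2982.5564 kJ
Q_total = 5229.0070 kJ

5229.0070 kJ


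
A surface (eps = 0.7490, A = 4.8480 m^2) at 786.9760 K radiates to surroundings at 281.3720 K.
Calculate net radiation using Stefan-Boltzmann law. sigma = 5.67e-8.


T^4 = 3.8357e+11
Tsurr^4 = 6.2679e+09
Q = 0.7490 * 5.67e-8 * 4.8480 * 3.7730e+11 = 77681.5760 W

77681.5760 W


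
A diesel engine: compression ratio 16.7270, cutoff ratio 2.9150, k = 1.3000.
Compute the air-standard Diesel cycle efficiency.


r^(k-1) = 2.3282
rc^k = 4.0182
eta = 0.4793 = 47.9275%

47.9275%


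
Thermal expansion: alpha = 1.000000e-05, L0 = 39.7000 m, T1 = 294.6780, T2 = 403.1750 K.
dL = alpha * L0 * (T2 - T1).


dT = 108.4970 K
dL = 1.000000e-05 * 39.7000 * 108.4970 = 0.043073 m
L_final = 39.743073 m

dL = 0.043073 m


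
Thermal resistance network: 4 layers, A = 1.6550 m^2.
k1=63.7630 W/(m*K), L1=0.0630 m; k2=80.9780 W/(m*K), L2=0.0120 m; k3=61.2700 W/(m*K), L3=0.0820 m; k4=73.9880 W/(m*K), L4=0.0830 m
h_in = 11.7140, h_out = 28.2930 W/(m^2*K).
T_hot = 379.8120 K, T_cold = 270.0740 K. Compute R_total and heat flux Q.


R_conv_in = 1/(11.7140*1.6550) = 0.0516
R_1 = 0.0630/(63.7630*1.6550) = 0.0006
R_2 = 0.0120/(80.9780*1.6550) = 8.9540e-05
R_3 = 0.0820/(61.2700*1.6550) = 0.0008
R_4 = 0.0830/(73.9880*1.6550) = 0.0007
R_conv_out = 1/(28.2930*1.6550) = 0.0214
R_total = 0.0751 K/W
Q = 109.7380 / 0.0751 = 1461.0107 W

R_total = 0.0751 K/W, Q = 1461.0107 W


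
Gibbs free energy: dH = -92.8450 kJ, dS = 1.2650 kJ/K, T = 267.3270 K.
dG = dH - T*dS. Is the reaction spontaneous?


T*dS = 267.3270 * 1.2650 = 338.1687 kJ
dG = -92.8450 - 338.1687 = -431.0137 kJ (spontaneous)

dG = -431.0137 kJ, spontaneous


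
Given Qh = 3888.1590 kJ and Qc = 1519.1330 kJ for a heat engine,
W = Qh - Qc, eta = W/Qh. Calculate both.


W = 3888.1590 - 1519.1330 = 2369.0260 kJ
eta = 2369.0260 / 3888.1590 = 0.6093 = 60.9292%

W = 2369.0260 kJ, eta = 60.9292%


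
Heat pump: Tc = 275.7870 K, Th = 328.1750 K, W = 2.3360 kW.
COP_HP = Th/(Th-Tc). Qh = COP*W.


COP = 328.1750 / 52.3880 = 6.2643
Qh = 6.2643 * 2.3360 = 14.6334 kW

COP = 6.2643, Qh = 14.6334 kW


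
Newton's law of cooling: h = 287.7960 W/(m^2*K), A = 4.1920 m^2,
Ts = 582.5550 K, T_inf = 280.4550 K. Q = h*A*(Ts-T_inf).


dT = 302.1000 K
Q = 287.7960 * 4.1920 * 302.1000 = 364465.7753 W

364465.7753 W


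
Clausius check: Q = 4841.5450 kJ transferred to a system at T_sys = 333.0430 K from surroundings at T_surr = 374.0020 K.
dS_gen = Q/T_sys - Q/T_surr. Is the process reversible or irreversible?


dS_sys = 4841.5450/333.0430 = 14.5373 kJ/K
dS_surr = -4841.5450/374.0020 = -12.9452 kJ/K
dS_gen = 14.5373 - 12.9452 = 1.5921 kJ/K (irreversible)

dS_gen = 1.5921 kJ/K, irreversible


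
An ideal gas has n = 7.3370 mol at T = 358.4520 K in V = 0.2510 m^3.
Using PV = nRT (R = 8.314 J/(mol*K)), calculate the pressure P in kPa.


P = nRT/V = 7.3370 * 8.314 * 358.4520 / 0.2510
= 21865.5068 / 0.2510 = 87113.5728 Pa = 87.1136 kPa

87.1136 kPa


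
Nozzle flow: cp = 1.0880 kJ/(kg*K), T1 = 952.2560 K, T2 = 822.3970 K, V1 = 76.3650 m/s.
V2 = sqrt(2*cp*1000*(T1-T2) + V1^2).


dT = 129.8590 K
2*cp*1000*dT = 282573.1840
V1^2 = 5831.6132
V2 = sqrt(288404.7972) = 537.0333 m/s

537.0333 m/s


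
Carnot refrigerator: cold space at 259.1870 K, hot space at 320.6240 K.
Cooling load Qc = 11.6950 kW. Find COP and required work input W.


COP = 259.1870 / 61.4370 = 4.2187
W = 11.6950 / 4.2187 = 2.7722 kW

COP = 4.2187, W = 2.7722 kW


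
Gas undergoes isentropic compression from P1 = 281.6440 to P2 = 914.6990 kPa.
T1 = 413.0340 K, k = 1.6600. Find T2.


(k-1)/k = 0.3976
(P2/P1)^exp = 1.5973
T2 = 413.0340 * 1.5973 = 659.7572 K

659.7572 K


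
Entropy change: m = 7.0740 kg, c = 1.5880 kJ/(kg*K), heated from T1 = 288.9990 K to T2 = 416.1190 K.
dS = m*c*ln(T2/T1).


T2/T1 = 1.4399
ln(T2/T1) = 0.3645
dS = 7.0740 * 1.5880 * 0.3645 = 4.0952 kJ/K

4.0952 kJ/K


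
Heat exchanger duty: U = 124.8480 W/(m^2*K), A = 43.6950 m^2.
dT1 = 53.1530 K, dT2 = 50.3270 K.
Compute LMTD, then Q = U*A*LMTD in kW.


LMTD = 51.7271 K
Q = 124.8480 * 43.6950 * 51.7271 = 282183.5903 W = 282.1836 kW

282.1836 kW


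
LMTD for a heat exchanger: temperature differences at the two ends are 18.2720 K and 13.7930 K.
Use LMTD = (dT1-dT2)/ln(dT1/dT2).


dT1/dT2 = 1.3247
ln(dT1/dT2) = 0.2812
LMTD = 4.4790 / 0.2812 = 15.9277 K

15.9277 K


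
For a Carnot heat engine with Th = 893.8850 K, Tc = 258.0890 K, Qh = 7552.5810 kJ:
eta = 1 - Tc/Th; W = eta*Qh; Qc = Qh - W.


eta = 1 - 258.0890/893.8850 = 0.7113
W = 0.7113 * 7552.5810 = 5371.9447 kJ
Qc = 7552.5810 - 5371.9447 = 2180.6363 kJ

eta = 71.1273%, W = 5371.9447 kJ, Qc = 2180.6363 kJ


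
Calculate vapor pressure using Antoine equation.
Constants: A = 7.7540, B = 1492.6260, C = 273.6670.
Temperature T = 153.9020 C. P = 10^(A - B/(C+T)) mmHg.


C+T = 427.5690
B/(C+T) = 3.4910
log10(P) = 7.7540 - 3.4910 = 4.2630
P = 10^4.2630 = 18324.8592 mmHg

18324.8592 mmHg


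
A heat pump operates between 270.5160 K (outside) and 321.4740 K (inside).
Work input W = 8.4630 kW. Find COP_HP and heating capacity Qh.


COP = 321.4740 / 50.9580 = 6.3086
Qh = 6.3086 * 8.4630 = 53.3897 kW

COP = 6.3086, Qh = 53.3897 kW


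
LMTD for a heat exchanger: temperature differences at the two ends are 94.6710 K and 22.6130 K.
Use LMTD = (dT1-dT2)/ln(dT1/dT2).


dT1/dT2 = 4.1866
ln(dT1/dT2) = 1.4319
LMTD = 72.0580 / 1.4319 = 50.3240 K

50.3240 K


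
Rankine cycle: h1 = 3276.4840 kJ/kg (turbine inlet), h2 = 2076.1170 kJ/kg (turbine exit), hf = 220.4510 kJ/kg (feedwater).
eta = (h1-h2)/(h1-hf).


W = 1200.3670 kJ/kg
Q_in = 3056.0330 kJ/kg
eta = 0.3928 = 39.2786%

eta = 39.2786%


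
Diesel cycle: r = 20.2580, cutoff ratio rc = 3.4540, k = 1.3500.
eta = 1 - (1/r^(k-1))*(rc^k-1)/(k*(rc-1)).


r^(k-1) = 2.8662
rc^k = 5.3301
eta = 0.5440 = 54.3984%

54.3984%


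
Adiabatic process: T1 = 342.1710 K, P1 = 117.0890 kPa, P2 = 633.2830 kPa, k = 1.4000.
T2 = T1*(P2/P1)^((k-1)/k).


(k-1)/k = 0.2857
(P2/P1)^exp = 1.6198
T2 = 342.1710 * 1.6198 = 554.2365 K

554.2365 K


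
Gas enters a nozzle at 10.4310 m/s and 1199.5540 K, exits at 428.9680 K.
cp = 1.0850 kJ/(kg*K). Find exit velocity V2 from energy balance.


dT = 770.5860 K
2*cp*1000*dT = 1672171.6200
V1^2 = 108.8058
V2 = sqrt(1672280.4258) = 1293.1668 m/s

1293.1668 m/s


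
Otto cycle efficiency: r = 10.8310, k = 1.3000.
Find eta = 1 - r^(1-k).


r^(k-1) = 2.0436
eta = 1 - 1/2.0436 = 0.5107 = 51.0673%

51.0673%


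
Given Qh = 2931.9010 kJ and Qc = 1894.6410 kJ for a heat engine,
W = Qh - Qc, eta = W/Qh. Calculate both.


W = 2931.9010 - 1894.6410 = 1037.2600 kJ
eta = 1037.2600 / 2931.9010 = 0.3538 = 35.3784%

W = 1037.2600 kJ, eta = 35.3784%


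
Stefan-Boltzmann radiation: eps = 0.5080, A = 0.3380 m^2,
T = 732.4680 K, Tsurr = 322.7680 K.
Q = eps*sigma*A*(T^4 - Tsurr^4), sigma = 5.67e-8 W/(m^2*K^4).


T^4 = 2.8784e+11
Tsurr^4 = 1.0853e+10
Q = 0.5080 * 5.67e-8 * 0.3380 * 2.7699e+11 = 2696.6588 W

2696.6588 W


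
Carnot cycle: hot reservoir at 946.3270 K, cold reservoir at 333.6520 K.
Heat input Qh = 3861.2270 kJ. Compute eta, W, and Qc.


eta = 1 - 333.6520/946.3270 = 0.6474
W = 0.6474 * 3861.2270 = 2499.8518 kJ
Qc = 3861.2270 - 2499.8518 = 1361.3752 kJ

eta = 64.7424%, W = 2499.8518 kJ, Qc = 1361.3752 kJ


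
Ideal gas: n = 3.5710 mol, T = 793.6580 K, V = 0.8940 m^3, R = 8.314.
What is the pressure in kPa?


P = nRT/V = 3.5710 * 8.314 * 793.6580 / 0.8940
= 23563.1457 / 0.8940 = 26356.9862 Pa = 26.3570 kPa

26.3570 kPa


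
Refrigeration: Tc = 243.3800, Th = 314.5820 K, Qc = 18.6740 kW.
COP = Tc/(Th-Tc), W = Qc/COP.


COP = 243.3800 / 71.2020 = 3.4182
W = 18.6740 / 3.4182 = 5.4632 kW

COP = 3.4182, W = 5.4632 kW


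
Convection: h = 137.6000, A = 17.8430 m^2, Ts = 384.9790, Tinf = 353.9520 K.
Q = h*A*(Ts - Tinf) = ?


dT = 31.0270 K
Q = 137.6000 * 17.8430 * 31.0270 = 76177.3911 W

76177.3911 W


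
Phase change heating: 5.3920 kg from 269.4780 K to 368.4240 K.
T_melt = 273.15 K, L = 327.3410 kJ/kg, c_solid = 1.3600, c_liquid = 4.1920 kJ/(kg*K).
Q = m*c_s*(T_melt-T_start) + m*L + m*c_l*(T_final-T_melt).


Q1 (sensible, solid) = 5.3920 * 1.3600 * 3.6720 = 26.9272 kJ
Q2 (latent) = 5.3920 * 327.3410 = 1765.0227 kJ
Q3 (sensible, liquid) = 5.3920 * 4.1920 * 95.2740 = 2153.5034 kJ
Q_total = 3945.4533 kJ

3945.4533 kJ


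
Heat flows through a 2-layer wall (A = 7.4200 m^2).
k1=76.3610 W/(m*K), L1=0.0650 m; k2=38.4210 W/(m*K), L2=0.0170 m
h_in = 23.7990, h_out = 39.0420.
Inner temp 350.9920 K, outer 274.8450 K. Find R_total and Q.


R_conv_in = 1/(23.7990*7.4200) = 0.0057
R_1 = 0.0650/(76.3610*7.4200) = 0.0001
R_2 = 0.0170/(38.4210*7.4200) = 5.9632e-05
R_conv_out = 1/(39.0420*7.4200) = 0.0035
R_total = 0.0093 K/W
Q = 76.1470 / 0.0093 = 8197.3884 W

R_total = 0.0093 K/W, Q = 8197.3884 W


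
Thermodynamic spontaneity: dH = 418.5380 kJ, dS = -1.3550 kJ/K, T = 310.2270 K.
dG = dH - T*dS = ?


T*dS = 310.2270 * -1.3550 = -420.3576 kJ
dG = 418.5380 + 420.3576 = 838.8956 kJ (non-spontaneous)

dG = 838.8956 kJ, non-spontaneous


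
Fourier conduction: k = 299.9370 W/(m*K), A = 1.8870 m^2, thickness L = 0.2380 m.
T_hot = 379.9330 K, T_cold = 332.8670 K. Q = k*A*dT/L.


dT = 47.0660 K
Q = 299.9370 * 1.8870 * 47.0660 / 0.2380 = 111926.3334 W

111926.3334 W


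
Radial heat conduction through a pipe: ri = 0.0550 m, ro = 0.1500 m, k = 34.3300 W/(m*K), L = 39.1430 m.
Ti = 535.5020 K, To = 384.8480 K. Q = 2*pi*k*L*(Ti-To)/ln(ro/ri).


dT = 150.6540 K
ln(ro/ri) = 1.0033
Q = 2*pi*34.3300*39.1430*150.6540 / 1.0033 = 1267817.4399 W

1267817.4399 W


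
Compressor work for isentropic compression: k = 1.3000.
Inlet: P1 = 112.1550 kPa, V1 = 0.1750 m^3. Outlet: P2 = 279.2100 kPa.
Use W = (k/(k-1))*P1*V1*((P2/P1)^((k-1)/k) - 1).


(k-1)/k = 0.2308
(P2/P1)^exp = 1.2343
W = 4.3333 * 112.1550 * 0.1750 * (1.2343 - 1) = 19.9250 kJ

19.9250 kJ


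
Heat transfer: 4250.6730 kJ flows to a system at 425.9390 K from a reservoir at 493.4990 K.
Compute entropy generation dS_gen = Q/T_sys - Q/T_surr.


dS_sys = 4250.6730/425.9390 = 9.9795 kJ/K
dS_surr = -4250.6730/493.4990 = -8.6133 kJ/K
dS_gen = 9.9795 - 8.6133 = 1.3662 kJ/K (irreversible)

dS_gen = 1.3662 kJ/K, irreversible


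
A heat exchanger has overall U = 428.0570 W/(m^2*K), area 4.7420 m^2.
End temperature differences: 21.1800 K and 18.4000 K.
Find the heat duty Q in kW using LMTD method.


LMTD = 19.7574 K
Q = 428.0570 * 4.7420 * 19.7574 = 40104.5130 W = 40.1045 kW

40.1045 kW


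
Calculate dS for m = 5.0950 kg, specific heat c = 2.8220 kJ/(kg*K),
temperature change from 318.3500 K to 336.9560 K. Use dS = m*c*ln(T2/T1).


T2/T1 = 1.0584
ln(T2/T1) = 0.0568
dS = 5.0950 * 2.8220 * 0.0568 = 0.8167 kJ/K

0.8167 kJ/K


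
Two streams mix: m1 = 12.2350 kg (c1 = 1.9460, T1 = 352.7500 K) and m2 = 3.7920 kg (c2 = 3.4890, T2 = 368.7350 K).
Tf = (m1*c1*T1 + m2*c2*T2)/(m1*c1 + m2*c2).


num = 13277.2043
den = 37.0396
Tf = 358.4597 K

358.4597 K


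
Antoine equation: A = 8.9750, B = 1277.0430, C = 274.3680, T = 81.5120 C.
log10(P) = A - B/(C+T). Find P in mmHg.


C+T = 355.8800
B/(C+T) = 3.5884
log10(P) = 8.9750 - 3.5884 = 5.3866
P = 10^5.3866 = 243551.5993 mmHg

243551.5993 mmHg


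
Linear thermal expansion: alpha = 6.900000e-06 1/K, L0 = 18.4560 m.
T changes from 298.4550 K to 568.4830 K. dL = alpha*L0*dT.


dT = 270.0280 K
dL = 6.900000e-06 * 18.4560 * 270.0280 = 0.034387 m
L_final = 18.490387 m

dL = 0.034387 m


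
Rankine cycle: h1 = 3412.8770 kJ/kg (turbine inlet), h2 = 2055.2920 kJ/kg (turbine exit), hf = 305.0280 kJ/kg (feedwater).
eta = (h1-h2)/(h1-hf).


W = 1357.5850 kJ/kg
Q_in = 3107.8490 kJ/kg
eta = 0.4368 = 43.6825%

eta = 43.6825%


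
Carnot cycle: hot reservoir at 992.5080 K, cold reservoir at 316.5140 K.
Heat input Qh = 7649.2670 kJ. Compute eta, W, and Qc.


eta = 1 - 316.5140/992.5080 = 0.6811
W = 0.6811 * 7649.2670 = 5209.8911 kJ
Qc = 7649.2670 - 5209.8911 = 2439.3759 kJ

eta = 68.1097%, W = 5209.8911 kJ, Qc = 2439.3759 kJ


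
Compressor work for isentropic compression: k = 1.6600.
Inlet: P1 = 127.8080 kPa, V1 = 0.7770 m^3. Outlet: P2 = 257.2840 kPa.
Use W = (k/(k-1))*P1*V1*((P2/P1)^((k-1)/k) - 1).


(k-1)/k = 0.3976
(P2/P1)^exp = 1.3207
W = 2.5152 * 127.8080 * 0.7770 * (1.3207 - 1) = 80.1060 kJ

80.1060 kJ


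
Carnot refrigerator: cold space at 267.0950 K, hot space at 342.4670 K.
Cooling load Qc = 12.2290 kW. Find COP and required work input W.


COP = 267.0950 / 75.3720 = 3.5437
W = 12.2290 / 3.5437 = 3.4509 kW

COP = 3.5437, W = 3.4509 kW


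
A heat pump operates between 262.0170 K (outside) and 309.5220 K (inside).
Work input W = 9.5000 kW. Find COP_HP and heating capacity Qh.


COP = 309.5220 / 47.5050 = 6.5156
Qh = 6.5156 * 9.5000 = 61.8979 kW

COP = 6.5156, Qh = 61.8979 kW


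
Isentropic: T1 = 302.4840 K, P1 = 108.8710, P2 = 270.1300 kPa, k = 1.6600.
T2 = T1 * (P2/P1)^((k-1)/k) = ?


(k-1)/k = 0.3976
(P2/P1)^exp = 1.4352
T2 = 302.4840 * 1.4352 = 434.1259 K

434.1259 K


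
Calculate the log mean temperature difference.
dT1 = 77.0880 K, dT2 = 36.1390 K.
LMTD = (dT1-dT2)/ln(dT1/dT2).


dT1/dT2 = 2.1331
ln(dT1/dT2) = 0.7576
LMTD = 40.9490 / 0.7576 = 54.0527 K

54.0527 K


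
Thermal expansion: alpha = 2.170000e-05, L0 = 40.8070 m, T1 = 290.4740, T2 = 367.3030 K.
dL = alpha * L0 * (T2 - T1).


dT = 76.8290 K
dL = 2.170000e-05 * 40.8070 * 76.8290 = 0.068033 m
L_final = 40.875033 m

dL = 0.068033 m


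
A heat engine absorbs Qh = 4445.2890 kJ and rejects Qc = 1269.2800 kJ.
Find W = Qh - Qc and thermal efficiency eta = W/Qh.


W = 4445.2890 - 1269.2800 = 3176.0090 kJ
eta = 3176.0090 / 4445.2890 = 0.7145 = 71.4466%

W = 3176.0090 kJ, eta = 71.4466%


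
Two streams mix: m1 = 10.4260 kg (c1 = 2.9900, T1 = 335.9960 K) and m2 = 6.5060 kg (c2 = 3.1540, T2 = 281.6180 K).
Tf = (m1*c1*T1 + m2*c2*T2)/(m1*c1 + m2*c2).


num = 16253.0319
den = 51.6937
Tf = 314.4105 K

314.4105 K


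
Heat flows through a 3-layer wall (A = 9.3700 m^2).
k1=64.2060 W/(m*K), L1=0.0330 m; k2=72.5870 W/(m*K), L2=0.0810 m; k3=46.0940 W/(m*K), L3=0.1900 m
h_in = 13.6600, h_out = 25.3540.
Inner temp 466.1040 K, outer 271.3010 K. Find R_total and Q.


R_conv_in = 1/(13.6600*9.3700) = 0.0078
R_1 = 0.0330/(64.2060*9.3700) = 5.4853e-05
R_2 = 0.0810/(72.5870*9.3700) = 0.0001
R_3 = 0.1900/(46.0940*9.3700) = 0.0004
R_conv_out = 1/(25.3540*9.3700) = 0.0042
R_total = 0.0126 K/W
Q = 194.8030 / 0.0126 = 15416.4413 W

R_total = 0.0126 K/W, Q = 15416.4413 W


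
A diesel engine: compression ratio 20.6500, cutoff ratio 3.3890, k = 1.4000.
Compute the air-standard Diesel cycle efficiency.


r^(k-1) = 3.3571
rc^k = 5.5220
eta = 0.5973 = 59.7262%

59.7262%


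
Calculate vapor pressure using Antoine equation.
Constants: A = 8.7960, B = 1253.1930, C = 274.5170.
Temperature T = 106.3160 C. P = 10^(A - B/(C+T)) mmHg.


C+T = 380.8330
B/(C+T) = 3.2907
log10(P) = 8.7960 - 3.2907 = 5.5053
P = 10^5.5053 = 320137.9529 mmHg

320137.9529 mmHg


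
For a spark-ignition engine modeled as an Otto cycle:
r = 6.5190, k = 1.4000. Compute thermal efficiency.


r^(k-1) = 2.1168
eta = 1 - 1/2.1168 = 0.5276 = 52.7581%

52.7581%


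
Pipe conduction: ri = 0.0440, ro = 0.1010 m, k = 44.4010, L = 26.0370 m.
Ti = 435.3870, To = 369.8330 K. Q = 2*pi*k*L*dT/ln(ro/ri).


dT = 65.5540 K
ln(ro/ri) = 0.8309
Q = 2*pi*44.4010*26.0370*65.5540 / 0.8309 = 573057.0491 W

573057.0491 W


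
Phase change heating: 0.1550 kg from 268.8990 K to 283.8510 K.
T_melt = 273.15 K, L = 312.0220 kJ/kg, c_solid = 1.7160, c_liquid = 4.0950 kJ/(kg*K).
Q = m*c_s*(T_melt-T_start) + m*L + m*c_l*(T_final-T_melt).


Q1 (sensible, solid) = 0.1550 * 1.7160 * 4.2510 = 1.1307 kJ
Q2 (latent) = 0.1550 * 312.0220 = 48.3634 kJ
Q3 (sensible, liquid) = 0.1550 * 4.0950 * 10.7010 = 6.7922 kJ
Q_total = 56.2863 kJ

56.2863 kJ


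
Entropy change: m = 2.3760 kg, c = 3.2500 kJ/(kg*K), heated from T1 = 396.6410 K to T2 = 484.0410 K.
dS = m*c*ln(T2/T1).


T2/T1 = 1.2204
ln(T2/T1) = 0.1991
dS = 2.3760 * 3.2500 * 0.1991 = 1.5377 kJ/K

1.5377 kJ/K


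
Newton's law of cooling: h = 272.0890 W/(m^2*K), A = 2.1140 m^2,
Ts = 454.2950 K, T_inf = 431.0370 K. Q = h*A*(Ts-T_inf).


dT = 23.2580 K
Q = 272.0890 * 2.1140 * 23.2580 = 13377.9120 W

13377.9120 W


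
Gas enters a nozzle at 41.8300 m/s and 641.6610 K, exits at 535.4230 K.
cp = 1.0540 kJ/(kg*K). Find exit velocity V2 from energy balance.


dT = 106.2380 K
2*cp*1000*dT = 223949.7040
V1^2 = 1749.7489
V2 = sqrt(225699.4529) = 475.0784 m/s

475.0784 m/s


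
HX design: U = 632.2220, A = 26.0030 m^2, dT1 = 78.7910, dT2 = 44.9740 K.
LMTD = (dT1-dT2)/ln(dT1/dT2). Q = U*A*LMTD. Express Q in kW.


LMTD = 60.3106 K
Q = 632.2220 * 26.0030 * 60.3106 = 991485.9360 W = 991.4859 kW

991.4859 kW


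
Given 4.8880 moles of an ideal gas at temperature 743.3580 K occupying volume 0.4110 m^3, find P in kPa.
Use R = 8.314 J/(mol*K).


P = nRT/V = 4.8880 * 8.314 * 743.3580 / 0.4110
= 30209.2009 / 0.4110 = 73501.7053 Pa = 73.5017 kPa

73.5017 kPa


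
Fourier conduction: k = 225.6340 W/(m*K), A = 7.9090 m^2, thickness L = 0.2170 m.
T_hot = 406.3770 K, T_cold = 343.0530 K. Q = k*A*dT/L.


dT = 63.3240 K
Q = 225.6340 * 7.9090 * 63.3240 / 0.2170 = 520756.5300 W

520756.5300 W


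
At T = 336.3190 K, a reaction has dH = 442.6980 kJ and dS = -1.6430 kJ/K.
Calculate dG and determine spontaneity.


T*dS = 336.3190 * -1.6430 = -552.5721 kJ
dG = 442.6980 + 552.5721 = 995.2701 kJ (non-spontaneous)

dG = 995.2701 kJ, non-spontaneous


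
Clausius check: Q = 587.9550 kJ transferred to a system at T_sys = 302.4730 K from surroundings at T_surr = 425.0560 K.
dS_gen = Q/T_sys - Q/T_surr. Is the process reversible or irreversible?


dS_sys = 587.9550/302.4730 = 1.9438 kJ/K
dS_surr = -587.9550/425.0560 = -1.3832 kJ/K
dS_gen = 1.9438 - 1.3832 = 0.5606 kJ/K (irreversible)

dS_gen = 0.5606 kJ/K, irreversible


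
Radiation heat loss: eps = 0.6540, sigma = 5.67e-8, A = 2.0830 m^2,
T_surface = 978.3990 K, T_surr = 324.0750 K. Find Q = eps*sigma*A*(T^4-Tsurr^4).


T^4 = 9.1636e+11
Tsurr^4 = 1.1030e+10
Q = 0.6540 * 5.67e-8 * 2.0830 * 9.0533e+11 = 69928.5881 W

69928.5881 W


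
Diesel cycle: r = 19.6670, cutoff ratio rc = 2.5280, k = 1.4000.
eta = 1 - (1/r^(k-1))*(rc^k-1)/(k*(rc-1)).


r^(k-1) = 3.2923
rc^k = 3.6634
eta = 0.6218 = 62.1823%

62.1823%


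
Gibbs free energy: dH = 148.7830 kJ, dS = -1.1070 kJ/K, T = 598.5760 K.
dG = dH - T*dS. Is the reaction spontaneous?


T*dS = 598.5760 * -1.1070 = -662.6236 kJ
dG = 148.7830 + 662.6236 = 811.4066 kJ (non-spontaneous)

dG = 811.4066 kJ, non-spontaneous


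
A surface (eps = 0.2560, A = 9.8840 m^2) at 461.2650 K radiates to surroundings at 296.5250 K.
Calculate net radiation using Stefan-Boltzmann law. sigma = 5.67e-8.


T^4 = 4.5269e+10
Tsurr^4 = 7.7312e+09
Q = 0.2560 * 5.67e-8 * 9.8840 * 3.7538e+10 = 5385.5028 W

5385.5028 W


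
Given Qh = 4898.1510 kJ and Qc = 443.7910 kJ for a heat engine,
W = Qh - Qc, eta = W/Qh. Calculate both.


W = 4898.1510 - 443.7910 = 4454.3600 kJ
eta = 4454.3600 / 4898.1510 = 0.9094 = 90.9396%

W = 4454.3600 kJ, eta = 90.9396%


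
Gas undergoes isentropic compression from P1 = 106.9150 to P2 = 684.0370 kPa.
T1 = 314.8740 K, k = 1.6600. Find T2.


(k-1)/k = 0.3976
(P2/P1)^exp = 2.0916
T2 = 314.8740 * 2.0916 = 658.5836 K

658.5836 K


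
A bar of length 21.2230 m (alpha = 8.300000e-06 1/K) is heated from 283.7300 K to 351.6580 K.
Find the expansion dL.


dT = 67.9280 K
dL = 8.300000e-06 * 21.2230 * 67.9280 = 0.011966 m
L_final = 21.234966 m

dL = 0.011966 m


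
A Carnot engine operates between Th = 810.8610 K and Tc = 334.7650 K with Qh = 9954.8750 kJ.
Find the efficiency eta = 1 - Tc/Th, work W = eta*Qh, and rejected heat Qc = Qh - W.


eta = 1 - 334.7650/810.8610 = 0.5871
W = 0.5871 * 9954.8750 = 5844.9921 kJ
Qc = 9954.8750 - 5844.9921 = 4109.8829 kJ

eta = 58.7149%, W = 5844.9921 kJ, Qc = 4109.8829 kJ


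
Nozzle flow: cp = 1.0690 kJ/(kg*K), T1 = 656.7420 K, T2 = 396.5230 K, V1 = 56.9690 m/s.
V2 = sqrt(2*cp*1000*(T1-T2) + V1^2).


dT = 260.2190 K
2*cp*1000*dT = 556348.2220
V1^2 = 3245.4670
V2 = sqrt(559593.6890) = 748.0600 m/s

748.0600 m/s


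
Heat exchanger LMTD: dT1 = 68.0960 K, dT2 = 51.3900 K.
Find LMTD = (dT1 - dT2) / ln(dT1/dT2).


dT1/dT2 = 1.3251
ln(dT1/dT2) = 0.2815
LMTD = 16.7060 / 0.2815 = 59.3517 K

59.3517 K


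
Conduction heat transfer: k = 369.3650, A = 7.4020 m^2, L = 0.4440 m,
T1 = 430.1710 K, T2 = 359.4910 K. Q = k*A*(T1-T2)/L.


dT = 70.6800 K
Q = 369.3650 * 7.4020 * 70.6800 / 0.4440 = 435229.5678 W

435229.5678 W


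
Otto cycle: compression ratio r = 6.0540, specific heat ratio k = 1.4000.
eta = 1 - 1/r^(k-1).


r^(k-1) = 2.0550
eta = 1 - 1/2.0550 = 0.5134 = 51.3388%

51.3388%


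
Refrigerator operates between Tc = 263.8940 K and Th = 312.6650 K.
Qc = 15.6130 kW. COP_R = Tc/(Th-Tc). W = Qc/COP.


COP = 263.8940 / 48.7710 = 5.4109
W = 15.6130 / 5.4109 = 2.8855 kW

COP = 5.4109, W = 2.8855 kW


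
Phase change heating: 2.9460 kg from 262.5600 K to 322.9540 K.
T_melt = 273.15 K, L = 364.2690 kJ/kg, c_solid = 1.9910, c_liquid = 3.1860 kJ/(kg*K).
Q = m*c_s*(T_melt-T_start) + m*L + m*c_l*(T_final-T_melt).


Q1 (sensible, solid) = 2.9460 * 1.9910 * 10.5900 = 62.1155 kJ
Q2 (latent) = 2.9460 * 364.2690 = 1073.1365 kJ
Q3 (sensible, liquid) = 2.9460 * 3.1860 * 49.8040 = 467.4582 kJ
Q_total = 1602.7101 kJ

1602.7101 kJ


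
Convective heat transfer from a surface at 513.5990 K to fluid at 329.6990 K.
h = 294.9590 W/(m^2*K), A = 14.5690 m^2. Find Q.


dT = 183.9000 K
Q = 294.9590 * 14.5690 * 183.9000 = 790265.6857 W

790265.6857 W


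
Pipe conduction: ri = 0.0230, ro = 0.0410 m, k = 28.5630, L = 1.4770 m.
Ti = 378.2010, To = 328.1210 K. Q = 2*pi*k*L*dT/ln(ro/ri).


dT = 50.0800 K
ln(ro/ri) = 0.5781
Q = 2*pi*28.5630*1.4770*50.0800 / 0.5781 = 22963.7164 W

22963.7164 W


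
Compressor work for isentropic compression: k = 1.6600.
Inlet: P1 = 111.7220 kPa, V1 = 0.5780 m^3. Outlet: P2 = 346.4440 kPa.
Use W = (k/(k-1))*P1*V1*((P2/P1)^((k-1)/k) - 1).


(k-1)/k = 0.3976
(P2/P1)^exp = 1.5682
W = 2.5152 * 111.7220 * 0.5780 * (1.5682 - 1) = 92.2922 kJ

92.2922 kJ


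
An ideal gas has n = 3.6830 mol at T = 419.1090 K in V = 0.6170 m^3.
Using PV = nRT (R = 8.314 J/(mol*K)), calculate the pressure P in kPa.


P = nRT/V = 3.6830 * 8.314 * 419.1090 / 0.6170
= 12833.3112 / 0.6170 = 20799.5319 Pa = 20.7995 kPa

20.7995 kPa


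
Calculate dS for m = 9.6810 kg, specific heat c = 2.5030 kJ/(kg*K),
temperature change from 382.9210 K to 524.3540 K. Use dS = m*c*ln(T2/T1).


T2/T1 = 1.3694
ln(T2/T1) = 0.3143
dS = 9.6810 * 2.5030 * 0.3143 = 7.6169 kJ/K

7.6169 kJ/K


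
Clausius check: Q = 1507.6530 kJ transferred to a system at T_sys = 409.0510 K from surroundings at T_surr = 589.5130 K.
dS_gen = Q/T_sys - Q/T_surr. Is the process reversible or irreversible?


dS_sys = 1507.6530/409.0510 = 3.6857 kJ/K
dS_surr = -1507.6530/589.5130 = -2.5575 kJ/K
dS_gen = 3.6857 - 2.5575 = 1.1283 kJ/K (irreversible)

dS_gen = 1.1283 kJ/K, irreversible


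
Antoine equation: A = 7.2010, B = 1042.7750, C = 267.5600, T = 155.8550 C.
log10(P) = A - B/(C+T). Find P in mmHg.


C+T = 423.4150
B/(C+T) = 2.4628
log10(P) = 7.2010 - 2.4628 = 4.7382
P = 10^4.7382 = 54730.2044 mmHg

54730.2044 mmHg


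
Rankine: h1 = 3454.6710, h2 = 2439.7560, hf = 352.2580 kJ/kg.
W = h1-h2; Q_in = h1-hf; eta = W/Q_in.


W = 1014.9150 kJ/kg
Q_in = 3102.4130 kJ/kg
eta = 0.3271 = 32.7137%

eta = 32.7137%


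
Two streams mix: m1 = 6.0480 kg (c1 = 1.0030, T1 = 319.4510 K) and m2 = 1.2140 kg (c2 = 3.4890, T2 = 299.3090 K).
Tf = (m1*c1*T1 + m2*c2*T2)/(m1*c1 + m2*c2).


num = 3205.6027
den = 10.3018
Tf = 311.1695 K

311.1695 K


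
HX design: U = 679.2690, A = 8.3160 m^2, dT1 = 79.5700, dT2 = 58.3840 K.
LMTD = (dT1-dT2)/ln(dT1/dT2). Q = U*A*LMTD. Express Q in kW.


LMTD = 68.4313 K
Q = 679.2690 * 8.3160 * 68.4313 = 386554.6874 W = 386.5547 kW

386.5547 kW


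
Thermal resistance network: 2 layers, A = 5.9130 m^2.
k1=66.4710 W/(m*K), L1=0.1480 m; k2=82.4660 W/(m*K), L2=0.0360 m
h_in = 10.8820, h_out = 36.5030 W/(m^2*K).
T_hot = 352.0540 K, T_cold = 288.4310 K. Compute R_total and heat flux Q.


R_conv_in = 1/(10.8820*5.9130) = 0.0155
R_1 = 0.1480/(66.4710*5.9130) = 0.0004
R_2 = 0.0360/(82.4660*5.9130) = 7.3828e-05
R_conv_out = 1/(36.5030*5.9130) = 0.0046
R_total = 0.0206 K/W
Q = 63.6230 / 0.0206 = 3084.8189 W

R_total = 0.0206 K/W, Q = 3084.8189 W


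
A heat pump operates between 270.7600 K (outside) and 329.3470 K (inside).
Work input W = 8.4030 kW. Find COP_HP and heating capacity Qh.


COP = 329.3470 / 58.5870 = 5.6215
Qh = 5.6215 * 8.4030 = 47.2375 kW

COP = 5.6215, Qh = 47.2375 kW


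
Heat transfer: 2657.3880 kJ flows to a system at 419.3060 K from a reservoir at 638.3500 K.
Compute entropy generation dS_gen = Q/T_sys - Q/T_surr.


dS_sys = 2657.3880/419.3060 = 6.3376 kJ/K
dS_surr = -2657.3880/638.3500 = -4.1629 kJ/K
dS_gen = 6.3376 - 4.1629 = 2.1747 kJ/K (irreversible)

dS_gen = 2.1747 kJ/K, irreversible


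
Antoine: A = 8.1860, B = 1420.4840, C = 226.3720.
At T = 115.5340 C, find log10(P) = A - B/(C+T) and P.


C+T = 341.9060
B/(C+T) = 4.1546
log10(P) = 8.1860 - 4.1546 = 4.0314
P = 10^4.0314 = 10749.6940 mmHg

10749.6940 mmHg
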